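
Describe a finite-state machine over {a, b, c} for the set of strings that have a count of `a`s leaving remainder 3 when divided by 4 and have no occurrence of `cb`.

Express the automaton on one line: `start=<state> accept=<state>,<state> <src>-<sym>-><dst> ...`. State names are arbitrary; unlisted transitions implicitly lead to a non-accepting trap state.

Build one automaton per condition and run them in lockstep. One (4 states) tracks the count of `a`s modulo 4; the other (3 states) tracks partial matches of the forbidden pattern `cb`. Each combined state is a pair, one component from each; accept when both components accept. Minimizing collapses redundant product states.
A 9-state machine:
        a   b   c  
>  S0   S1  S0  S2 
   S1   S3  S1  S4 
   S2   S1  S5  S2 
   S3   S6  S3  S7 
   S4   S3  S5  S4 
   S5   S5  S5  S5 
 * S6   S0  S6  S8 
   S7   S6  S5  S7 
 * S8   S0  S5  S8 
(> = start, * = accepting)

start=S0 accept=S6,S8 S0-a->S1 S0-b->S0 S0-c->S2 S1-a->S3 S1-b->S1 S1-c->S4 S2-a->S1 S2-b->S5 S2-c->S2 S3-a->S6 S3-b->S3 S3-c->S7 S4-a->S3 S4-b->S5 S4-c->S4 S5-a->S5 S5-b->S5 S5-c->S5 S6-a->S0 S6-b->S6 S6-c->S8 S7-a->S6 S7-b->S5 S7-c->S7 S8-a->S0 S8-b->S5 S8-c->S8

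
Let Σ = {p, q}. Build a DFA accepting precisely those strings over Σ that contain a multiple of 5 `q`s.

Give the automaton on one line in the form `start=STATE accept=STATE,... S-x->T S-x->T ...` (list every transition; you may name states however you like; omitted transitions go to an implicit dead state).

The only thing that matters is how many `q`s have appeared, reduced mod 5. Use one state per residue: s0 for 0, …, s4 for 4. Reading `q` moves to the next residue; anything else stays put. s0 is accepting.
A 5-state machine:
        p   q  
>* s0   s0  s1 
   s1   s1  s2 
   s2   s2  s3 
   s3   s3  s4 
   s4   s4  s0 
(> = start, * = accepting)

start=s0 accept=s0 s0-p->s0 s0-q->s1 s1-p->s1 s1-q->s2 s2-p->s2 s2-q->s3 s3-p->s3 s3-q->s4 s4-p->s4 s4-q->s0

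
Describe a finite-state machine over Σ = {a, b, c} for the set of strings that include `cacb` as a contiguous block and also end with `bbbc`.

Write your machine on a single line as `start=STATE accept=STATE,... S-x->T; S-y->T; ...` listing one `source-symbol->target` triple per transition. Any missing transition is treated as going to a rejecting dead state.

Build one automaton per condition and run them in lockstep. One (5 states) tracks whether and how much of `cacb` has been seen; the other (5 states) tracks how much of the suffix `bbbc` has currently been matched. Each combined state is a pair, one component from each; accept when both components accept. Equivalent product states are then merged.
        a   b   c  
>  s0   s0  s0  s1 
   s1   s2  s0  s1 
   s2   s0  s0  s3 
   s3   s2  s4  s1 
   s4   s5  s6  s5 
   s5   s5  s4  s5 
   s6   s5  s7  s5 
   s7   s5  s7  s8 
 * s8   s5  s4  s5 
(> = start, * = accepting)

start=s0; accept=s8; s0-a->s0; s0-b->s0; s0-c->s1; s1-a->s2; s1-b->s0; s1-c->s1; s2-a->s0; s2-b->s0; s2-c->s3; s3-a->s2; s3-b->s4; s3-c->s1; s4-a->s5; s4-b->s6; s4-c->s5; s5-a->s5; s5-b->s4; s5-c->s5; s6-a->s5; s6-b->s7; s6-c->s5; s7-a->s5; s7-b->s7; s7-c->s8; s8-a->s5; s8-b->s4; s8-c->s5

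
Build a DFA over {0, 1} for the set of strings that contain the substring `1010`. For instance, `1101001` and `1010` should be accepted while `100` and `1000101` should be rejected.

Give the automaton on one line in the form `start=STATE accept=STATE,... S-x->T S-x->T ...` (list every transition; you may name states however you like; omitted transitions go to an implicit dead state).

start=S0 accept=S4 S0-0->S0 S0-1->S1 S1-0->S2 S1-1->S1 S2-0->S0 S2-1->S3 S3-0->S4 S3-1->S1 S4-0->S4 S4-1->S4

States S0..S3 record the length of the longest prefix of `1010` that matches the current input suffix. Reaching S4 means `1010` has been seen, and we stay there forever. Accept from S4.
5 states suffice.
        0   1  
>  S0   S0  S1 
   S1   S2  S1 
   S2   S0  S3 
   S3   S4  S1 
 * S4   S4  S4 
(> = start, * = accepting)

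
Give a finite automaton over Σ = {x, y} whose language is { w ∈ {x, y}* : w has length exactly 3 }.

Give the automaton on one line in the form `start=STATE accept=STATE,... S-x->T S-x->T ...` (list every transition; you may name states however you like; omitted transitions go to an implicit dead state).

start=q0 accept=q3 q0-x->q1 q0-y->q1 q1-x->q2 q1-y->q2 q2-x->q3 q2-y->q3 q3-x->q4 q3-y->q4 q4-x->q4 q4-y->q4

We only need to distinguish lengths 0, 1, …, 3, and '>3'. Chain q0 → q1 → q2 → q3 → q4 on every symbol, with q4 looping. Accepting states: {q3}.
5 states suffice.
        x   y  
>  q0   q1  q1 
   q1   q2  q2 
   q2   q3  q3 
 * q3   q4  q4 
   q4   q4  q4 
(> = start, * = accepting)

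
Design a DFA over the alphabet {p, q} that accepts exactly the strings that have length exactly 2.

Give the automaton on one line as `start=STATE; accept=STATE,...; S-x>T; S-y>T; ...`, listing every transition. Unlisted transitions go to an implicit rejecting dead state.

We only need to distinguish lengths 0, 1, …, 2, and '>2'. Chain s0 → s1 → s2 → s3 on every symbol, with s3 looping. Accepting states: {s2}.
A 4-state machine:
        p   q  
>  s0   s1  s1 
   s1   s2  s2 
 * s2   s3  s3 
   s3   s3  s3 
(> = start, * = accepting)

start=s0; accept=s2; s0-p>s1; s0-q>s1; s1-p>s2; s1-q>s2; s2-p>s3; s2-q>s3; s3-p>s3; s3-q>s3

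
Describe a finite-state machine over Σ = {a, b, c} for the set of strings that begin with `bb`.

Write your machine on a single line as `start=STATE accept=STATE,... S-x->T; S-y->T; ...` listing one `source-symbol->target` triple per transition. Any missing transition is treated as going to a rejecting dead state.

start=S0; accept=S2; S0-a->S3; S0-b->S1; S0-c->S3; S1-a->S3; S1-b->S2; S1-c->S3; S2-a->S2; S2-b->S2; S2-c->S2; S3-a->S3; S3-b->S3; S3-c->S3

Check the first 2 symbols one by one: S0 through S1 record how many have matched `bb` so far; any wrong symbol goes to the dead state S3. After all 2 match we enter the accepting sink S2.
A 4-state machine:
        a   b   c  
>  S0   S3  S1  S3 
   S1   S3  S2  S3 
 * S2   S2  S2  S2 
   S3   S3  S3  S3 
(> = start, * = accepting)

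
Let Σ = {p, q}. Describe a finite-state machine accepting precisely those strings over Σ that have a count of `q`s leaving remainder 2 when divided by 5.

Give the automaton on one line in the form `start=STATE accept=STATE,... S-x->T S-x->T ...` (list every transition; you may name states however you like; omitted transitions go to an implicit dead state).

The only thing that matters is how many `q`s have appeared, reduced mod 5. Use one state per residue: S0 for 0, …, S4 for 4. Reading `q` moves to the next residue; anything else stays put. S2 is accepting.
A 5-state machine:
        p   q  
>  S0   S0  S1 
   S1   S1  S2 
 * S2   S2  S3 
   S3   S3  S4 
   S4   S4  S0 
(> = start, * = accepting)

start=S0 accept=S2 S0-p->S0 S0-q->S1 S1-p->S1 S1-q->S2 S2-p->S2 S2-q->S3 S3-p->S3 S3-q->S4 S4-p->S4 S4-q->S0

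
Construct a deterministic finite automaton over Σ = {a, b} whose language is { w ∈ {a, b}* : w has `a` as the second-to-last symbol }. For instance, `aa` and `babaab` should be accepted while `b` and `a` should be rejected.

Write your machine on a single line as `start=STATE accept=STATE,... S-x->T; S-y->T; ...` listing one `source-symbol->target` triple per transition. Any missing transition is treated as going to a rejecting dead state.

Because acceptance depends on a position counted from the end, the machine has to buffer the most recent 2 symbols. Make each state the string of the last up-to-2 symbols read; on input `x` shift the window left and append `x`. Accept when the buffered window has length 2 and begins with `a`.
        a   b  
>  q0   q1  q2 
   q1   q3  q4 
   q2   q5  q6 
 * q3   q3  q4 
 * q4   q5  q6 
   q5   q3  q4 
   q6   q5  q6 
(> = start, * = accepting)

start=q0; accept=q3,q4; q0-a->q1; q0-b->q2; q1-a->q3; q1-b->q4; q2-a->q5; q2-b->q6; q3-a->q3; q3-b->q4; q4-a->q5; q4-b->q6; q5-a->q3; q5-b->q4; q6-a->q5; q6-b->q6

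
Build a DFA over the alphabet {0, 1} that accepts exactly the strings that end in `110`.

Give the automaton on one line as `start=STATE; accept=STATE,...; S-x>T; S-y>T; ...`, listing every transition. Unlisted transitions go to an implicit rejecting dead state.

Remember how much of `110` the current input suffix matches. State q0 means no match yet; q1 means the last symbol is `1`; q2 means the last 2 symbols are `11`; q3 means the last 3 symbols are `110`. Only q3 accepts. On a mismatch, fall back to the longest proper suffix that is still a prefix of `110`.
A 4-state machine:
        0   1  
>  q0   q0  q1 
   q1   q0  q2 
   q2   q3  q2 
 * q3   q0  q1 
(> = start, * = accepting)

start=q0; accept=q3; q0-0>q0; q0-1>q1; q1-0>q0; q1-1>q2; q2-0>q3; q2-1>q2; q3-0>q0; q3-1>q1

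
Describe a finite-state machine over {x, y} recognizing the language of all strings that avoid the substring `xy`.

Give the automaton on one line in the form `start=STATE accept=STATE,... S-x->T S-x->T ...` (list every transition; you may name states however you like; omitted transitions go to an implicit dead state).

Track partial matches of the forbidden pattern `xy`. State q2 is a dead state reached once `xy` has occurred; every other state accepts. q0 means no part of `xy` is currently matched.
With 3 states:
        x   y  
>* q0   q1  q0 
 * q1   q1  q2 
   q2   q2  q2 
(> = start, * = accepting)

start=q0 accept=q0,q1 q0-x->q1 q0-y->q0 q1-x->q1 q1-y->q2 q2-x->q2 q2-y->q2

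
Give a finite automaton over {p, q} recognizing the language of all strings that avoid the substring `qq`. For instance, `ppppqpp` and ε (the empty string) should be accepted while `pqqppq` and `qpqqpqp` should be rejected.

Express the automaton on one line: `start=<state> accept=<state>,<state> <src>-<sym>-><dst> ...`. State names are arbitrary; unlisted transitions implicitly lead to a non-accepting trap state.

This is the complement of 'contains `qq`'. Use the same substring-matching states — s0 through s2 holding how much of `qq` has just been matched — but flip the accepting set: everything except the trap s2 accepts.
        p   q  
>* s0   s0  s1 
 * s1   s0  s2 
   s2   s2  s2 
(> = start, * = accepting)

start=s0 accept=s0,s1 s0-p->s0 s0-q->s1 s1-p->s0 s1-q->s2 s2-p->s2 s2-q->s2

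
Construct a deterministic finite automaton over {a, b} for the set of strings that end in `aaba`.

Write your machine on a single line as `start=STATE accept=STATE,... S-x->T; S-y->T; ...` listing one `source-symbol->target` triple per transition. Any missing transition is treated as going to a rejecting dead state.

start=q0; accept=q4; q0-a->q1; q0-b->q0; q1-a->q2; q1-b->q0; q2-a->q2; q2-b->q3; q3-a->q4; q3-b->q0; q4-a->q2; q4-b->q0

Remember how much of `aaba` the current input suffix matches. State q0 means no match yet; q1 means the last symbol is `a`; q2 means the last 2 symbols are `aa`; q3 means the last 3 symbols are `aab`; q4 means the last 4 symbols are `aaba`. Only q4 accepts. On a mismatch, fall back to the longest proper suffix that is still a prefix of `aaba`.
A 5-state machine:
        a   b  
>  q0   q1  q0 
   q1   q2  q0 
   q2   q2  q3 
   q3   q4  q0 
 * q4   q2  q0 
(> = start, * = accepting)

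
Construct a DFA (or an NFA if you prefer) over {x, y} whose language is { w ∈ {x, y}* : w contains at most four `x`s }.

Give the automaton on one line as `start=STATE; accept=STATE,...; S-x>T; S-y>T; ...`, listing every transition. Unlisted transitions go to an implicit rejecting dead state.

start=s0; accept=s0,s1,s2,s3,s4; s0-x>s1; s0-y>s0; s1-x>s2; s1-y>s1; s2-x>s3; s2-y>s2; s3-x>s4; s3-y>s3; s4-x>s5; s4-y>s4; s5-x>s5; s5-y>s5

Only the number of `x`s matters, and only up to 5. Make a chain s0 → s1 → s2 → s3 → s4 → s5 advanced by each `x` (with s5 absorbing); every other symbol self-loops. The accepting set is {s0, s1, s2, s3, s4}.
6 states suffice.
        x   y  
>* s0   s1  s0 
 * s1   s2  s1 
 * s2   s3  s2 
 * s3   s4  s3 
 * s4   s5  s4 
   s5   s5  s5 
(> = start, * = accepting)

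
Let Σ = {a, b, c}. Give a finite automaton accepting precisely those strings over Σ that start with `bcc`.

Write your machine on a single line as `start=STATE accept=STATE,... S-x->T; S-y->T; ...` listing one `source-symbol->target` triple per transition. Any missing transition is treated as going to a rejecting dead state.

start=s0; accept=s3; s0-a->s4; s0-b->s1; s0-c->s4; s1-a->s4; s1-b->s4; s1-c->s2; s2-a->s4; s2-b->s4; s2-c->s3; s3-a->s3; s3-b->s3; s3-c->s3; s4-a->s4; s4-b->s4; s4-c->s4

Check the first 3 symbols one by one: s0 through s2 record how many have matched `bcc` so far; any wrong symbol goes to the dead state s4. After all 3 match we enter the accepting sink s3.
A 5-state machine:
        a   b   c  
>  s0   s4  s1  s4 
   s1   s4  s4  s2 
   s2   s4  s4  s3 
 * s3   s3  s3  s3 
   s4   s4  s4  s4 
(> = start, * = accepting)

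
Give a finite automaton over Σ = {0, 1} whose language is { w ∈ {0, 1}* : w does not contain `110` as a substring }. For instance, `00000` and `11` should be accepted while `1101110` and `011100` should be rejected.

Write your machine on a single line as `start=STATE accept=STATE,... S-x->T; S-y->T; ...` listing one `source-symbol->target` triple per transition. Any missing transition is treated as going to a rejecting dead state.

start=s0; accept=s0,s1,s2; s0-0->s0; s0-1->s1; s1-0->s0; s1-1->s2; s2-0->s3; s2-1->s2; s3-0->s3; s3-1->s3

Track partial matches of the forbidden pattern `110`. State s3 is a dead state reached once `110` has occurred; every other state accepts. s0 means no part of `110` is currently matched.
With 4 states:
        0   1  
>* s0   s0  s1 
 * s1   s0  s2 
 * s2   s3  s2 
   s3   s3  s3 
(> = start, * = accepting)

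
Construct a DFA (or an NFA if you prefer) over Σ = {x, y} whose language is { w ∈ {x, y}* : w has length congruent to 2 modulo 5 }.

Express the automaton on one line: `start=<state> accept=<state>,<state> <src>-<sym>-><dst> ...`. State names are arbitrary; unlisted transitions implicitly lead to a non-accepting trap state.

Only the length mod 5 matters, so use a 5-cycle: from any state, every input symbol moves to the next state, wrapping s4 back to s0. Mark s2 accepting.
With 5 states:
        x   y  
>  s0   s1  s1 
   s1   s2  s2 
 * s2   s3  s3 
   s3   s4  s4 
   s4   s0  s0 
(> = start, * = accepting)

start=s0 accept=s2 s0-x->s1 s0-y->s1 s1-x->s2 s1-y->s2 s2-x->s3 s2-y->s3 s3-x->s4 s3-y->s4 s4-x->s0 s4-y->s0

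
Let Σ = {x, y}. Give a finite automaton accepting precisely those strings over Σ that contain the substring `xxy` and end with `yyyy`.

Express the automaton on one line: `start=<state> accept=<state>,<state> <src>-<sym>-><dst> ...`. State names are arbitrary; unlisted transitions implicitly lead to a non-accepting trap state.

Build one automaton per condition and run them in lockstep. The first has 4 states tracking whether and how much of `xxy` has been seen; the second has 5 states tracking how much of the suffix `yyyy` has currently been matched. A product state is a pair (one from each), accepting exactly when both do. Minimizing collapses redundant product states.
With 7 states:
       x  y 
>  A   B  A 
   B   C  A 
   C   C  D 
   D   C  E 
   E   C  F 
   F   C  G 
 * G   C  G 
(> = start, * = accepting)

start=A accept=G A-x->B A-y->A B-x->C B-y->A C-x->C C-y->D D-x->C D-y->E E-x->C E-y->F F-x->C F-y->G G-x->C G-y->G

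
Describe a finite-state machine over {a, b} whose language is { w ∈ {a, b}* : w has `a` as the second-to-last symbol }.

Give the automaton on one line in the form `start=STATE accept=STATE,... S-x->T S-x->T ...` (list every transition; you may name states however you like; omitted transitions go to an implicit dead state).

A DFA must remember the last 2 symbols (since which symbol is second-to-last isn't known until the input ends). Use one state per possible window of the last ≤2 symbols; accept from those whose window starts with `a`.
7 states suffice.
        a   b  
>  q0   q1  q2 
   q1   q3  q4 
   q2   q5  q6 
 * q3   q3  q4 
 * q4   q5  q6 
   q5   q3  q4 
   q6   q5  q6 
(> = start, * = accepting)

start=q0 accept=q3,q4 q0-a->q1 q0-b->q2 q1-a->q3 q1-b->q4 q2-a->q5 q2-b->q6 q3-a->q3 q3-b->q4 q4-a->q5 q4-b->q6 q5-a->q3 q5-b->q4 q6-a->q5 q6-b->q6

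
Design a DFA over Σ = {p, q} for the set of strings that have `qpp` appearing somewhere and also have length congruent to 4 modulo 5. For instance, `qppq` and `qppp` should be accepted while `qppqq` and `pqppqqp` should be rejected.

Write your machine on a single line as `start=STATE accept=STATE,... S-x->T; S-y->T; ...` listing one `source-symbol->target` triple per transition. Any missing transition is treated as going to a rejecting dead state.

start=s0; accept=s13; s0-p->s1; s0-q->s2; s1-p->s3; s1-q->s4; s2-p->s5; s2-q->s4; s3-p->s6; s3-q->s7; s4-p->s8; s4-q->s7; s5-p->s9; s5-q->s7; s6-p->s10; s6-q->s11; s7-p->s12; s7-q->s11; s8-p->s13; s8-q->s11; s9-p->s13; s9-q->s13; s10-p->s0; s10-q->s14; s11-p->s15; s11-q->s14; s12-p->s16; s12-q->s14; s13-p->s16; s13-q->s16; s14-p->s17; s14-q->s2; s15-p->s18; s15-q->s2; s16-p->s18; s16-q->s18; s17-p->s19; s17-q->s4; s18-p->s19; s18-q->s19; s19-p->s9; s19-q->s9

Build one automaton per condition and run them in lockstep. One (4 states) tracks whether and how much of `qpp` has been seen; the other (5 states) tracks the input length modulo 5. Each combined state is a pair, one component from each; accept when both components accept.
With 20 states:
          p    q  
>  s0     s1   s2 
   s1     s3   s4 
   s2     s5   s4 
   s3     s6   s7 
   s4     s8   s7 
   s5     s9   s7 
   s6    s10  s11 
   s7    s12  s11 
   s8    s13  s11 
   s9    s13  s13 
   s10    s0  s14 
   s11   s15  s14 
   s12   s16  s14 
 * s13   s16  s16 
   s14   s17   s2 
   s15   s18   s2 
   s16   s18  s18 
   s17   s19   s4 
   s18   s19  s19 
   s19    s9   s9 
(> = start, * = accepting)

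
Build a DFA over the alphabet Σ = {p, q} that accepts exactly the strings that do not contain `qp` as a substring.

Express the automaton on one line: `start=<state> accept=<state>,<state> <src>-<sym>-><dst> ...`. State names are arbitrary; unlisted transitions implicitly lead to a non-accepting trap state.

Track partial matches of the forbidden pattern `qp`. State s2 is a dead state reached once `qp` has occurred; every other state accepts. s0 means no part of `qp` is currently matched.
3 states suffice.
        p   q  
>* s0   s0  s1 
 * s1   s2  s1 
   s2   s2  s2 
(> = start, * = accepting)

start=s0 accept=s0,s1 s0-p->s0 s0-q->s1 s1-p->s2 s1-q->s1 s2-p->s2 s2-q->s2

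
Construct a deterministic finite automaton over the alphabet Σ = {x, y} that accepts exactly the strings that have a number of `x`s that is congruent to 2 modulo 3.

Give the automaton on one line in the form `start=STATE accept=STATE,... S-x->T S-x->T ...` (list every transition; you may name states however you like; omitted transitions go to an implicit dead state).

The only thing that matters is how many `x`s have appeared, reduced mod 3. Use one state per residue: A for 0, …, C for 2. Reading `x` moves to the next residue; anything else stays put. C is accepting.
3 states suffice.
       x  y 
>  A   B  A 
   B   C  B 
 * C   A  C 
(> = start, * = accepting)

start=A accept=C A-x->B A-y->A B-x->C B-y->B C-x->A C-y->C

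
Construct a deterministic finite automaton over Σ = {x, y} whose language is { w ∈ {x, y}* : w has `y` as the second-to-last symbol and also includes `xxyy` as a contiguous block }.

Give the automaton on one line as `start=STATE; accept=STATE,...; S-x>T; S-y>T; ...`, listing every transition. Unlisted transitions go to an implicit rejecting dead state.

Build one automaton per condition and run them in lockstep. One (7 states) tracks the last 2 symbols read; the other (5 states) tracks whether and how much of `xxyy` has been seen. Each combined state is a pair, one component from each; accept when both components accept. Equivalent product states are then merged.
8 states suffice.
        x   y  
>  q0   q1  q0 
   q1   q2  q0 
   q2   q2  q3 
   q3   q1  q4 
 * q4   q5  q4 
 * q5   q6  q7 
   q6   q6  q7 
   q7   q5  q4 
(> = start, * = accepting)

start=q0; accept=q4,q5; q0-x>q1; q0-y>q0; q1-x>q2; q1-y>q0; q2-x>q2; q2-y>q3; q3-x>q1; q3-y>q4; q4-x>q5; q4-y>q4; q5-x>q6; q5-y>q7; q6-x>q6; q6-y>q7; q7-x>q5; q7-y>q4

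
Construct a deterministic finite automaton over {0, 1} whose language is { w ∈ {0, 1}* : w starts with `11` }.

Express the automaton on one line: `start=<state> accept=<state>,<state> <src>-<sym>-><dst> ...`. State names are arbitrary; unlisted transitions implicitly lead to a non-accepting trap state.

start=q0 accept=q2 q0-0->q3 q0-1->q1 q1-0->q3 q1-1->q2 q2-0->q2 q2-1->q2 q3-0->q3 q3-1->q3

Walk along `11` while the input agrees: from q0 take `1` to q1, and so on. Any deviation drops to the rejecting sink q3. Once q2 is reached the prefix is confirmed and every continuation is accepted.
A 4-state machine:
        0   1  
>  q0   q3  q1 
   q1   q3  q2 
 * q2   q2  q2 
   q3   q3  q3 
(> = start, * = accepting)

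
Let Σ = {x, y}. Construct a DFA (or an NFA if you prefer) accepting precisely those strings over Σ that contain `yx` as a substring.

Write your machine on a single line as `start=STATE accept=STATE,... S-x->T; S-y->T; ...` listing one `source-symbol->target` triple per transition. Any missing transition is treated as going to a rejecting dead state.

start=s0; accept=s2; s0-x->s0; s0-y->s1; s1-x->s2; s1-y->s1; s2-x->s2; s2-y->s2

Track how much of `yx` has been matched so far: state s0 is no progress, s2 is the absorbing accept state reached once `yx` has occurred. Intermediate states record partial matches; on a mismatch, fall back to the longest reusable overlap.
        x   y  
>  s0   s0  s1 
   s1   s2  s1 
 * s2   s2  s2 
(> = start, * = accepting)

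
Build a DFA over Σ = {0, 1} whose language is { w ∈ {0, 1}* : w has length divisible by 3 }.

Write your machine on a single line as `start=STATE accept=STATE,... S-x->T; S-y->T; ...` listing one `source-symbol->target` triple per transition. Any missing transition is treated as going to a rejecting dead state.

start=q0; accept=q0; q0-0->q1; q0-1->q1; q1-0->q2; q1-1->q2; q2-0->q0; q2-1->q0

Only the length mod 3 matters, so use a 3-cycle: from any state, every input symbol moves to the next state, wrapping q2 back to q0. Mark q0 accepting.
        0   1  
>* q0   q1  q1 
   q1   q2  q2 
   q2   q0  q0 
(> = start, * = accepting)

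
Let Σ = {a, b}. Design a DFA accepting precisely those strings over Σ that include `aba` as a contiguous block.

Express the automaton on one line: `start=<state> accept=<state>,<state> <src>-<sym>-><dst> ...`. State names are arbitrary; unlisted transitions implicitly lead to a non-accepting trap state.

States q0..q2 record the length of the longest prefix of `aba` that matches the current input suffix. Reaching q3 means `aba` has been seen, and we stay there forever. Accept from q3.
A 4-state machine:
        a   b  
>  q0   q1  q0 
   q1   q1  q2 
   q2   q3  q0 
 * q3   q3  q3 
(> = start, * = accepting)

start=q0 accept=q3 q0-a->q1 q0-b->q0 q1-a->q1 q1-b->q2 q2-a->q3 q2-b->q0 q3-a->q3 q3-b->q3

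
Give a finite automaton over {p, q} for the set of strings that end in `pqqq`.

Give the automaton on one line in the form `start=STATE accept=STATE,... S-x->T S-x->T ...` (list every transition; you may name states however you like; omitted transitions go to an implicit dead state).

Let each state record the length of the longest suffix of the input read so far that is also a prefix of `pqqq`. B means the last symbol is `p`; C means the last 2 symbols are `pq`; D means the last 3 symbols are `pqq`; E means the last 4 symbols are `pqqq`. Accept only at E, where the string currently ends in `pqqq`.
5 states suffice.
       p  q 
>  A   B  A 
   B   B  C 
   C   B  D 
   D   B  E 
 * E   B  A 
(> = start, * = accepting)

start=A accept=E A-p->B A-q->A B-p->B B-q->C C-p->B C-q->D D-p->B D-q->E E-p->B E-q->A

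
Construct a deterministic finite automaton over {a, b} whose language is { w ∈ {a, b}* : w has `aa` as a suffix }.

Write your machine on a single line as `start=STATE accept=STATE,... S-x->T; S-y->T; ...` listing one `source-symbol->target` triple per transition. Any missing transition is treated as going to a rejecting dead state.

start=q0; accept=q2; q0-a->q1; q0-b->q0; q1-a->q2; q1-b->q0; q2-a->q2; q2-b->q0

Let each state record the length of the longest suffix of the input read so far that is also a prefix of `aa`. q1 means the last symbol is `a`; q2 means the last 2 symbols are `aa`. Accept only at q2, where the string currently ends in `aa`.
3 states suffice.
        a   b  
>  q0   q1  q0 
   q1   q2  q0 
 * q2   q2  q0 
(> = start, * = accepting)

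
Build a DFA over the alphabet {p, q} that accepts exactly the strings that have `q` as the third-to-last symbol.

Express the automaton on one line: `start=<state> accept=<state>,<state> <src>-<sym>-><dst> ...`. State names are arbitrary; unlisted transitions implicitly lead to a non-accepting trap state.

start=A accept=L,M,N,O A-p->B A-q->C B-p->D B-q->E C-p->F C-q->G D-p->H D-q->I E-p->J E-q->K F-p->L F-q->M G-p->N G-q->O H-p->H H-q->I I-p->J I-q->K J-p->L J-q->M K-p->N K-q->O L-p->H L-q->I M-p->J M-q->K N-p->L N-q->M O-p->N O-q->O

A DFA must remember the last 3 symbols (since which symbol is third-to-last isn't known until the input ends). Use one state per possible window of the last ≤3 symbols; accept from those whose window starts with `q`.
With 15 states:
       p  q 
>  A   B  C 
   B   D  E 
   C   F  G 
   D   H  I 
   E   J  K 
   F   L  M 
   G   N  O 
   H   H  I 
   I   J  K 
   J   L  M 
   K   N  O 
 * L   H  I 
 * M   J  K 
 * N   L  M 
 * O   N  O 
(> = start, * = accepting)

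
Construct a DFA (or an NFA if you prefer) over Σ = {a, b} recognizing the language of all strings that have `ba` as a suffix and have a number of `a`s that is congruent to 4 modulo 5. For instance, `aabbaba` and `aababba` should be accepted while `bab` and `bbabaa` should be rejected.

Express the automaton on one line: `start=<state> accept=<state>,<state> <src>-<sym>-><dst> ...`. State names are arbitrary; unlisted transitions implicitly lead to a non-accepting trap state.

Build one automaton per condition and run them in lockstep. The first has 3 states tracking how much of the suffix `ba` has currently been matched; the second has 5 states tracking the count of `a`s modulo 5. A product state is a pair (one from each), accepting exactly when both do.
15 states suffice.
          a    b  
>  q0     q1   q2 
   q1     q3   q4 
   q2     q5   q2 
   q3     q6   q7 
   q4     q8   q4 
   q5     q3   q4 
   q6     q9  q10 
   q7    q11   q7 
   q8     q6   q7 
   q9     q0  q12 
   q10   q13  q10 
   q11    q9  q10 
   q12   q14  q12 
 * q13    q0  q12 
   q14    q1   q2 
(> = start, * = accepting)

start=q0 accept=q13 q0-a->q1 q0-b->q2 q1-a->q3 q1-b->q4 q2-a->q5 q2-b->q2 q3-a->q6 q3-b->q7 q4-a->q8 q4-b->q4 q5-a->q3 q5-b->q4 q6-a->q9 q6-b->q10 q7-a->q11 q7-b->q7 q8-a->q6 q8-b->q7 q9-a->q0 q9-b->q12 q10-a->q13 q10-b->q10 q11-a->q9 q11-b->q10 q12-a->q14 q12-b->q12 q13-a->q0 q13-b->q12 q14-a->q1 q14-b->q2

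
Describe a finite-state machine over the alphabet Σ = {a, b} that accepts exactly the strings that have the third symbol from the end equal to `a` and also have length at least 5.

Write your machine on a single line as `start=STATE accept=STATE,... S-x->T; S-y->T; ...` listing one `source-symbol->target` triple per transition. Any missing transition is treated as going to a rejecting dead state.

Build one automaton per condition and run them in lockstep. One (15 states) tracks the last 3 symbols read; the other (7 states) tracks the input length, saturating at 6. Each combined state is a pair, one component from each; accept when both components accept. Equivalent product states are then merged.
        a   b  
>  s0   s1  s1 
   s1   s2  s2 
   s2   s3  s2 
   s3   s4  s5 
   s4   s6  s7 
   s5   s8  s9 
 * s6   s6  s7 
 * s7   s8  s9 
 * s8   s4  s5 
 * s9   s3  s2 
(> = start, * = accepting)

start=s0; accept=s6,s7,s8,s9; s0-a->s1; s0-b->s1; s1-a->s2; s1-b->s2; s2-a->s3; s2-b->s2; s3-a->s4; s3-b->s5; s4-a->s6; s4-b->s7; s5-a->s8; s5-b->s9; s6-a->s6; s6-b->s7; s7-a->s8; s7-b->s9; s8-a->s4; s8-b->s5; s9-a->s3; s9-b->s2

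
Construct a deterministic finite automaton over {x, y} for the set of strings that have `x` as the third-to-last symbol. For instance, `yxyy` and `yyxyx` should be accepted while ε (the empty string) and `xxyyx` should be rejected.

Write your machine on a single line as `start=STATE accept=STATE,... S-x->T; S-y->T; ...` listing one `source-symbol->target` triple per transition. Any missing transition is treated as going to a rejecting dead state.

Because acceptance depends on a position counted from the end, the machine has to buffer the most recent 3 symbols. Make each state the string of the last up-to-3 symbols read; on input `x` shift the window left and append `x`. Accept when the buffered window has length 3 and begins with `x`.
          x    y  
>  s0     s1   s2 
   s1     s3   s4 
   s2     s5   s6 
   s3     s7   s8 
   s4     s9  s10 
   s5    s11  s12 
   s6    s13  s14 
 * s7     s7   s8 
 * s8     s9  s10 
 * s9    s11  s12 
 * s10   s13  s14 
   s11    s7   s8 
   s12    s9  s10 
   s13   s11  s12 
   s14   s13  s14 
(> = start, * = accepting)

start=s0; accept=s7,s8,s9,s10; s0-x->s1; s0-y->s2; s1-x->s3; s1-y->s4; s2-x->s5; s2-y->s6; s3-x->s7; s3-y->s8; s4-x->s9; s4-y->s10; s5-x->s11; s5-y->s12; s6-x->s13; s6-y->s14; s7-x->s7; s7-y->s8; s8-x->s9; s8-y->s10; s9-x->s11; s9-y->s12; s10-x->s13; s10-y->s14; s11-x->s7; s11-y->s8; s12-x->s9; s12-y->s10; s13-x->s11; s13-y->s12; s14-x->s13; s14-y->s14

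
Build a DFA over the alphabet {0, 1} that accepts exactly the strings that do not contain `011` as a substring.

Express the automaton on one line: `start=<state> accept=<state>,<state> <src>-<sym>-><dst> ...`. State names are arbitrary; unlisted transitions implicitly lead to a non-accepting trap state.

This is the complement of 'contains `011`'. Use the same substring-matching states — S0 through S3 holding how much of `011` has just been matched — but flip the accepting set: everything except the trap S3 accepts.
A 4-state machine:
        0   1  
>* S0   S1  S0 
 * S1   S1  S2 
 * S2   S1  S3 
   S3   S3  S3 
(> = start, * = accepting)

start=S0 accept=S0,S1,S2 S0-0->S1 S0-1->S0 S1-0->S1 S1-1->S2 S2-0->S1 S2-1->S3 S3-0->S3 S3-1->S3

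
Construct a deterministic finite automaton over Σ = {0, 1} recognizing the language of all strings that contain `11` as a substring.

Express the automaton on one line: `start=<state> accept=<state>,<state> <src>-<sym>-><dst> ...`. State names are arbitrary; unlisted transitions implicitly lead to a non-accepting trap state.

Track how much of `11` has been matched so far: state q0 is no progress, q2 is the absorbing accept state reached once `11` has occurred. Intermediate states record partial matches; on a mismatch, fall back to the longest reusable overlap.
3 states suffice.
        0   1  
>  q0   q0  q1 
   q1   q0  q2 
 * q2   q2  q2 
(> = start, * = accepting)

start=q0 accept=q2 q0-0->q0 q0-1->q1 q1-0->q0 q1-1->q2 q2-0->q2 q2-1->q2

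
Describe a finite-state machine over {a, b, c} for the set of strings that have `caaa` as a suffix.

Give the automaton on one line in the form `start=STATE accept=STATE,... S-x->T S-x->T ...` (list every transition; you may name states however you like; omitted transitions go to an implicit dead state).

start=q0 accept=q4 q0-a->q0 q0-b->q0 q0-c->q1 q1-a->q2 q1-b->q0 q1-c->q1 q2-a->q3 q2-b->q0 q2-c->q1 q3-a->q4 q3-b->q0 q3-c->q1 q4-a->q0 q4-b->q0 q4-c->q1

Let each state record the length of the longest suffix of the input read so far that is also a prefix of `caaa`. q1 means the last symbol is `c`; q2 means the last 2 symbols are `ca`; q3 means the last 3 symbols are `caa`; q4 means the last 4 symbols are `caaa`. Accept only at q4, where the string currently ends in `caaa`.
With 5 states:
        a   b   c  
>  q0   q0  q0  q1 
   q1   q2  q0  q1 
   q2   q3  q0  q1 
   q3   q4  q0  q1 
 * q4   q0  q0  q1 
(> = start, * = accepting)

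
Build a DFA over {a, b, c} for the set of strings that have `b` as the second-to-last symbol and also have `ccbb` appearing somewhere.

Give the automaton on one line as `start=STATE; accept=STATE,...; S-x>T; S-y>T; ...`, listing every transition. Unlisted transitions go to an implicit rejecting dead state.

Run two small machines in parallel and take their product. The first has 13 states tracking the last 2 symbols read; the second has 5 states tracking whether and how much of `ccbb` has been seen. A product state is a pair (one from each), accepting exactly when both do.
23 states suffice.
          a    b    c  
>  s0     s1   s2   s3 
   s1     s4   s5   s6 
   s2     s7   s8   s9 
   s3    s10  s11  s12 
   s4     s4   s5   s6 
   s5     s7   s8   s9 
   s6    s10  s11  s12 
   s7     s4   s5   s6 
   s8     s7   s8   s9 
   s9    s10  s11  s12 
   s10    s4   s5   s6 
   s11    s7   s8   s9 
   s12   s10  s13  s12 
   s13    s7  s14   s9 
 * s14   s15  s14  s16 
 * s15   s17  s18  s19 
 * s16   s20  s21  s22 
   s17   s17  s18  s19 
   s18   s15  s14  s16 
   s19   s20  s21  s22 
   s20   s17  s18  s19 
   s21   s15  s14  s16 
   s22   s20  s21  s22 
(> = start, * = accepting)

start=s0; accept=s14,s15,s16; s0-a>s1; s0-b>s2; s0-c>s3; s1-a>s4; s1-b>s5; s1-c>s6; s2-a>s7; s2-b>s8; s2-c>s9; s3-a>s10; s3-b>s11; s3-c>s12; s4-a>s4; s4-b>s5; s4-c>s6; s5-a>s7; s5-b>s8; s5-c>s9; s6-a>s10; s6-b>s11; s6-c>s12; s7-a>s4; s7-b>s5; s7-c>s6; s8-a>s7; s8-b>s8; s8-c>s9; s9-a>s10; s9-b>s11; s9-c>s12; s10-a>s4; s10-b>s5; s10-c>s6; s11-a>s7; s11-b>s8; s11-c>s9; s12-a>s10; s12-b>s13; s12-c>s12; s13-a>s7; s13-b>s14; s13-c>s9; s14-a>s15; s14-b>s14; s14-c>s16; s15-a>s17; s15-b>s18; s15-c>s19; s16-a>s20; s16-b>s21; s16-c>s22; s17-a>s17; s17-b>s18; s17-c>s19; s18-a>s15; s18-b>s14; s18-c>s16; s19-a>s20; s19-b>s21; s19-c>s22; s20-a>s17; s20-b>s18; s20-c>s19; s21-a>s15; s21-b>s14; s21-c>s16; s22-a>s20; s22-b>s21; s22-c>s22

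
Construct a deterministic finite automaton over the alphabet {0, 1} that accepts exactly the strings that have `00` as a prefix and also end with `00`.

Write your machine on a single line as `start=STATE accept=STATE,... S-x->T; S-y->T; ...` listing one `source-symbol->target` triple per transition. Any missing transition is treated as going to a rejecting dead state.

Build one automaton per condition and run them in lockstep. One (4 states) tracks whether the input so far still matches the prefix `00`; the other (3 states) tracks how much of the suffix `00` has currently been matched. Each combined state is a pair, one component from each; accept when both components accept. Minimizing collapses redundant product states.
6 states suffice.
        0   1  
>  q0   q1  q2 
   q1   q3  q2 
   q2   q2  q2 
 * q3   q3  q4 
   q4   q5  q4 
   q5   q3  q4 
(> = start, * = accepting)

start=q0; accept=q3; q0-0->q1; q0-1->q2; q1-0->q3; q1-1->q2; q2-0->q2; q2-1->q2; q3-0->q3; q3-1->q4; q4-0->q5; q4-1->q4; q5-0->q3; q5-1->q4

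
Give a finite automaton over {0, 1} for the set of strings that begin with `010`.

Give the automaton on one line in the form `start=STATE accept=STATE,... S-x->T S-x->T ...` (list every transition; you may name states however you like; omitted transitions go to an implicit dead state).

start=q0 accept=q3 q0-0->q1 q0-1->q4 q1-0->q4 q1-1->q2 q2-0->q3 q2-1->q4 q3-0->q3 q3-1->q3 q4-0->q4 q4-1->q4

Check the first 3 symbols one by one: q0 through q2 record how many have matched `010` so far; any wrong symbol goes to the dead state q4. After all 3 match we enter the accepting sink q3.
With 5 states:
        0   1  
>  q0   q1  q4 
   q1   q4  q2 
   q2   q3  q4 
 * q3   q3  q3 
   q4   q4  q4 
(> = start, * = accepting)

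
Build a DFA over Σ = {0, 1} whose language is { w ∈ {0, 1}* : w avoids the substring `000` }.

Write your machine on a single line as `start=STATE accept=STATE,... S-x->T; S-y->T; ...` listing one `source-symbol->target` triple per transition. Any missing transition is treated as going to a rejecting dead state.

start=q0; accept=q0,q1,q2; q0-0->q1; q0-1->q0; q1-0->q2; q1-1->q0; q2-0->q3; q2-1->q0; q3-0->q3; q3-1->q3

Track partial matches of the forbidden pattern `000`. State q3 is a dead state reached once `000` has occurred; every other state accepts. q0 means no part of `000` is currently matched.
With 4 states:
        0   1  
>* q0   q1  q0 
 * q1   q2  q0 
 * q2   q3  q0 
   q3   q3  q3 
(> = start, * = accepting)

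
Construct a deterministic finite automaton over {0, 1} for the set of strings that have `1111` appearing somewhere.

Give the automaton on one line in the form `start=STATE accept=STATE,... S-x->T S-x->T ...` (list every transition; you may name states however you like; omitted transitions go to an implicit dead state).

start=q0 accept=q4 q0-0->q0 q0-1->q1 q1-0->q0 q1-1->q2 q2-0->q0 q2-1->q3 q3-0->q0 q3-1->q4 q4-0->q4 q4-1->q4

States q0..q3 record the length of the longest prefix of `1111` that matches the current input suffix. Reaching q4 means `1111` has been seen, and we stay there forever. Accept from q4.
With 5 states:
        0   1  
>  q0   q0  q1 
   q1   q0  q2 
   q2   q0  q3 
   q3   q0  q4 
 * q4   q4  q4 
(> = start, * = accepting)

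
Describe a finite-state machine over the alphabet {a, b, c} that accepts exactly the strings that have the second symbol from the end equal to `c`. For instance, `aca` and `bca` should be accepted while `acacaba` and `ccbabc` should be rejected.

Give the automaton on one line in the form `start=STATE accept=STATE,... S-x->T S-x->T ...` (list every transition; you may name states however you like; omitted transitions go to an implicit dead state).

start=S0 accept=S10,S11,S12 S0-a->S1 S0-b->S2 S0-c->S3 S1-a->S4 S1-b->S5 S1-c->S6 S2-a->S7 S2-b->S8 S2-c->S9 S3-a->S10 S3-b->S11 S3-c->S12 S4-a->S4 S4-b->S5 S4-c->S6 S5-a->S7 S5-b->S8 S5-c->S9 S6-a->S10 S6-b->S11 S6-c->S12 S7-a->S4 S7-b->S5 S7-c->S6 S8-a->S7 S8-b->S8 S8-c->S9 S9-a->S10 S9-b->S11 S9-c->S12 S10-a->S4 S10-b->S5 S10-c->S6 S11-a->S7 S11-b->S8 S11-c->S9 S12-a->S10 S12-b->S11 S12-c->S12

A DFA must remember the last 2 symbols (since which symbol is second-to-last isn't known until the input ends). Use one state per possible window of the last ≤2 symbols; accept from those whose window starts with `c`.
          a    b    c  
>  S0     S1   S2   S3 
   S1     S4   S5   S6 
   S2     S7   S8   S9 
   S3    S10  S11  S12 
   S4     S4   S5   S6 
   S5     S7   S8   S9 
   S6    S10  S11  S12 
   S7     S4   S5   S6 
   S8     S7   S8   S9 
   S9    S10  S11  S12 
 * S10    S4   S5   S6 
 * S11    S7   S8   S9 
 * S12   S10  S11  S12 
(> = start, * = accepting)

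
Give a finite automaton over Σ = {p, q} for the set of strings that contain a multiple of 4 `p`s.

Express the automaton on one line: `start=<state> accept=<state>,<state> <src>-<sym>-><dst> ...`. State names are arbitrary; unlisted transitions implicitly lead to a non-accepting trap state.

start=s0 accept=s0 s0-p->s1 s0-q->s0 s1-p->s2 s1-q->s1 s2-p->s3 s2-q->s2 s3-p->s0 s3-q->s3

Keep the running count of `p`s modulo 4: each `p` advances along the cycle s0 → s1 → s2 → s3 → s0 while other symbols loop. Accept at s0.
        p   q  
>* s0   s1  s0 
   s1   s2  s1 
   s2   s3  s2 
   s3   s0  s3 
(> = start, * = accepting)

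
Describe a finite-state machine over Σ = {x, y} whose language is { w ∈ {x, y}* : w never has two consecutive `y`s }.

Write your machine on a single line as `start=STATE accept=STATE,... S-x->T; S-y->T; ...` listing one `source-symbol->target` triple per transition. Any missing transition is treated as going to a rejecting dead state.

Track partial matches of the forbidden pattern `yy`. State S2 is a dead state reached once `yy` has occurred; every other state accepts. S0 means no part of `yy` is currently matched.
        x   y  
>* S0   S0  S1 
 * S1   S0  S2 
   S2   S2  S2 
(> = start, * = accepting)

start=S0; accept=S0,S1; S0-x->S0; S0-y->S1; S1-x->S0; S1-y->S2; S2-x->S2; S2-y->S2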